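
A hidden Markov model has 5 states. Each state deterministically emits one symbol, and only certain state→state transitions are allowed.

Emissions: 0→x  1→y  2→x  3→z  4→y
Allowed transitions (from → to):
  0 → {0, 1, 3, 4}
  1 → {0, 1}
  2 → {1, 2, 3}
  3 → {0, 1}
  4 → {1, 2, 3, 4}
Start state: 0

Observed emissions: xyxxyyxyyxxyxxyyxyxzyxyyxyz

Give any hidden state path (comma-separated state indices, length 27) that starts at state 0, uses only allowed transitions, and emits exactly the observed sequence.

  pos 0: x in {0,2}, choose 0; start
  pos 1: y in {1,4}, choose 1; 0->1 ok
  pos 2: x in {0,2}, choose 0; 1->0 ok
  pos 3: x in {0,2}, choose 0; 0->0 ok
  pos 4: y in {1,4}, choose 4; 0->4 ok
  pos 5: y in {1,4}, choose 1; 4->1 ok
  pos 6: x in {0,2}, choose 0; 1->0 ok
  pos 7: y in {1,4}, choose 4; 0->4 ok
  pos 8: y in {1,4}, choose 1; 4->1 ok
  pos 9: x in {0,2}, choose 0; 1->0 ok
  pos 10: x in {0,2}, choose 0; 0->0 ok
  pos 11: y in {1,4}, choose 1; 0->1 ok
  pos 12: x in {0,2}, choose 0; 1->0 ok
  pos 13: x in {0,2}, choose 0; 0->0 ok
  pos 14: y in {1,4}, choose 4; 0->4 ok
  pos 15: y in {1,4}, choose 1; 4->1 ok
  pos 16: x in {0,2}, choose 0; 1->0 ok
  pos 17: y in {1,4}, choose 4; 0->4 ok
  pos 18: x in {0,2}, choose 2; 4->2 ok
  pos 19: z in {3}, choose 3; 2->3 ok
  pos 20: y in {1,4}, choose 1; 3->1 ok
  pos 21: x in {0,2}, choose 0; 1->0 ok
  pos 22: y in {1,4}, choose 4; 0->4 ok
  pos 23: y in {1,4}, choose 1; 4->1 ok
  pos 24: x in {0,2}, choose 0; 1->0 ok
  pos 25: y in {1,4}, choose 4; 0->4 ok
  pos 26: z in {3}, choose 3; 4->3 ok

0,1,0,0,4,1,0,4,1,0,0,1,0,0,4,1,0,4,2,3,1,0,4,1,0,4,3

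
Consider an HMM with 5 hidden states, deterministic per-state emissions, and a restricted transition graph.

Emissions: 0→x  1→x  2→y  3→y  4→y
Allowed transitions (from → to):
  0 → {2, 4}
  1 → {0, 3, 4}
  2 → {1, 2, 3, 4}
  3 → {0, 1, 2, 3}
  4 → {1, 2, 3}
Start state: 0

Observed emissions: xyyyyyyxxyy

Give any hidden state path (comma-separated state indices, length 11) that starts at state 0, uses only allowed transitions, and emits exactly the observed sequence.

  [0] x  {0,1}  => 0  start
  [1] y  {2,3,4}  => 4  0->4 ok
  [2] y  {2,3,4}  => 2  4->2 ok
  [3] y  {2,3,4}  => 2  2->2 ok
  [4] y  {2,3,4}  => 3  2->3 ok
  [5] y  {2,3,4}  => 3  3->3 ok
  [6] y  {2,3,4}  => 3  3->3 ok
  [7] x  {0,1}  => 1  3->1 ok
  [8] x  {0,1}  => 0  1->0 ok
  [9] y  {2,3,4}  => 2  0->2 ok
  [10] y  {2,3,4}  => 3  2->3 ok

0,4,2,2,3,3,3,1,0,2,3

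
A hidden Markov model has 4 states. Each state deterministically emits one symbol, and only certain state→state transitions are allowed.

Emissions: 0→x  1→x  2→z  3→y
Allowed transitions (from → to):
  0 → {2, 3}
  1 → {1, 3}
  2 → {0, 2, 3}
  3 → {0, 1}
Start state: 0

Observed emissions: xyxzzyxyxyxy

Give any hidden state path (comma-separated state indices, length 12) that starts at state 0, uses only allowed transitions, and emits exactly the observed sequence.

0,3,0,2,2,3,0,3,1,3,0,3

  pos 0: x in {0,1}, choose 0; start
  pos 1: y in {3}, choose 3; 0->3 ok
  pos 2: x in {0,1}, choose 0; 3->0 ok
  pos 3: z in {2}, choose 2; 0->2 ok
  pos 4: z in {2}, choose 2; 2->2 ok
  pos 5: y in {3}, choose 3; 2->3 ok
  pos 6: x in {0,1}, choose 0; 3->0 ok
  pos 7: y in {3}, choose 3; 0->3 ok
  pos 8: x in {0,1}, choose 1; 3->1 ok
  pos 9: y in {3}, choose 3; 1->3 ok
  pos 10: x in {0,1}, choose 0; 3->0 ok
  pos 11: y in {3}, choose 3; 0->3 ok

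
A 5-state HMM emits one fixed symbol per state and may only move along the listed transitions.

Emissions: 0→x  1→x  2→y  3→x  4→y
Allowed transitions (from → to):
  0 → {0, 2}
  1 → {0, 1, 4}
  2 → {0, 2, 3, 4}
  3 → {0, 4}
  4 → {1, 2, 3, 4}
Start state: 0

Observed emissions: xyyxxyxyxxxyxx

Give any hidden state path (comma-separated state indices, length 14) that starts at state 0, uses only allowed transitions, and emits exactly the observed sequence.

  0: obs=x cand={0,1,3} pick 0 [start]
  1: obs=y cand={2,4} pick 2 [0->2 ok]
  2: obs=y cand={2,4} pick 2 [2->2 ok]
  3: obs=x cand={0,1,3} pick 3 [2->3 ok]
  4: obs=x cand={0,1,3} pick 0 [3->0 ok]
  5: obs=y cand={2,4} pick 2 [0->2 ok]
  6: obs=x cand={0,1,3} pick 0 [2->0 ok]
  7: obs=y cand={2,4} pick 2 [0->2 ok]
  8: obs=x cand={0,1,3} pick 3 [2->3 ok]
  9: obs=x cand={0,1,3} pick 0 [3->0 ok]
  10: obs=x cand={0,1,3} pick 0 [0->0 ok]
  11: obs=y cand={2,4} pick 2 [0->2 ok]
  12: obs=x cand={0,1,3} pick 0 [2->0 ok]
  13: obs=x cand={0,1,3} pick 0 [0->0 ok]

0,2,2,3,0,2,0,2,3,0,0,2,0,0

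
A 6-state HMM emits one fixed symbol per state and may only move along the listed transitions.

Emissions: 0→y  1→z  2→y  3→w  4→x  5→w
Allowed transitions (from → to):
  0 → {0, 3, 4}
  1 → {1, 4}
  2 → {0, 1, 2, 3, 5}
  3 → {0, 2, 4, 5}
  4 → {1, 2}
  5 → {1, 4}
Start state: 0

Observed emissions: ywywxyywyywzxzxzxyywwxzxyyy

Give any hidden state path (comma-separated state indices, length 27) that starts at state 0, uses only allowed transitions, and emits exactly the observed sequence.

  pos 0: y in {0,2}, choose 0; start
  pos 1: w in {3,5}, choose 3; 0->3 ok
  pos 2: y in {0,2}, choose 2; 3->2 ok
  pos 3: w in {3,5}, choose 5; 2->5 ok
  pos 4: x in {4}, choose 4; 5->4 ok
  pos 5: y in {0,2}, choose 2; 4->2 ok
  pos 6: y in {0,2}, choose 2; 2->2 ok
  pos 7: w in {3,5}, choose 3; 2->3 ok
  pos 8: y in {0,2}, choose 2; 3->2 ok
  pos 9: y in {0,2}, choose 2; 2->2 ok
  pos 10: w in {3,5}, choose 5; 2->5 ok
  pos 11: z in {1}, choose 1; 5->1 ok
  pos 12: x in {4}, choose 4; 1->4 ok
  pos 13: z in {1}, choose 1; 4->1 ok
  pos 14: x in {4}, choose 4; 1->4 ok
  pos 15: z in {1}, choose 1; 4->1 ok
  pos 16: x in {4}, choose 4; 1->4 ok
  pos 17: y in {0,2}, choose 2; 4->2 ok
  pos 18: y in {0,2}, choose 0; 2->0 ok
  pos 19: w in {3,5}, choose 3; 0->3 ok
  pos 20: w in {3,5}, choose 5; 3->5 ok
  pos 21: x in {4}, choose 4; 5->4 ok
  pos 22: z in {1}, choose 1; 4->1 ok
  pos 23: x in {4}, choose 4; 1->4 ok
  pos 24: y in {0,2}, choose 2; 4->2 ok
  pos 25: y in {0,2}, choose 0; 2->0 ok
  pos 26: y in {0,2}, choose 0; 0->0 ok

0,3,2,5,4,2,2,3,2,2,5,1,4,1,4,1,4,2,0,3,5,4,1,4,2,0,0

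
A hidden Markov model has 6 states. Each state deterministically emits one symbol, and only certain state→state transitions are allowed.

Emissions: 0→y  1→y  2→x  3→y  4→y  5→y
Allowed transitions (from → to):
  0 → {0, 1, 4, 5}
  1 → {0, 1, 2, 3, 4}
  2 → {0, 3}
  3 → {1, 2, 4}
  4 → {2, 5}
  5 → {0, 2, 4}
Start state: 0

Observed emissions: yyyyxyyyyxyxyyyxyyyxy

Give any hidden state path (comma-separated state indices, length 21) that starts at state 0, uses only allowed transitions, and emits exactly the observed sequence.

  0: obs=y cand={0,1,3,4,5} pick 0 [start]
  1: obs=y cand={0,1,3,4,5} pick 1 [0->1 ok]
  2: obs=y cand={0,1,3,4,5} pick 3 [1->3 ok]
  3: obs=y cand={0,1,3,4,5} pick 4 [3->4 ok]
  4: obs=x cand={2} pick 2 [4->2 ok]
  5: obs=y cand={0,1,3,4,5} pick 3 [2->3 ok]
  6: obs=y cand={0,1,3,4,5} pick 4 [3->4 ok]
  7: obs=y cand={0,1,3,4,5} pick 5 [4->5 ok]
  8: obs=y cand={0,1,3,4,5} pick 4 [5->4 ok]
  9: obs=x cand={2} pick 2 [4->2 ok]
  10: obs=y cand={0,1,3,4,5} pick 3 [2->3 ok]
  11: obs=x cand={2} pick 2 [3->2 ok]
  12: obs=y cand={0,1,3,4,5} pick 0 [2->0 ok]
  13: obs=y cand={0,1,3,4,5} pick 0 [0->0 ok]
  14: obs=y cand={0,1,3,4,5} pick 5 [0->5 ok]
  15: obs=x cand={2} pick 2 [5->2 ok]
  16: obs=y cand={0,1,3,4,5} pick 3 [2->3 ok]
  17: obs=y cand={0,1,3,4,5} pick 1 [3->1 ok]
  18: obs=y cand={0,1,3,4,5} pick 3 [1->3 ok]
  19: obs=x cand={2} pick 2 [3->2 ok]
  20: obs=y cand={0,1,3,4,5} pick 0 [2->0 ok]

0,1,3,4,2,3,4,5,4,2,3,2,0,0,5,2,3,1,3,2,0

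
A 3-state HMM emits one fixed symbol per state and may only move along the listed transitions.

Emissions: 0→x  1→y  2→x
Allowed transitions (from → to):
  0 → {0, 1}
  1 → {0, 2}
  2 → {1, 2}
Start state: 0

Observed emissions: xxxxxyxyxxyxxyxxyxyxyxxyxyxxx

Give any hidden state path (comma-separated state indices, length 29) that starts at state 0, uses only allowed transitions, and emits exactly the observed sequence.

0,0,0,0,0,1,0,1,0,0,1,0,0,1,2,2,1,0,1,2,1,0,0,1,0,1,2,2,2

  0: obs=x cand={0,2} pick 0 [start]
  1: obs=x cand={0,2} pick 0 [0->0 ok]
  2: obs=x cand={0,2} pick 0 [0->0 ok]
  3: obs=x cand={0,2} pick 0 [0->0 ok]
  4: obs=x cand={0,2} pick 0 [0->0 ok]
  5: obs=y cand={1} pick 1 [0->1 ok]
  6: obs=x cand={0,2} pick 0 [1->0 ok]
  7: obs=y cand={1} pick 1 [0->1 ok]
  8: obs=x cand={0,2} pick 0 [1->0 ok]
  9: obs=x cand={0,2} pick 0 [0->0 ok]
  10: obs=y cand={1} pick 1 [0->1 ok]
  11: obs=x cand={0,2} pick 0 [1->0 ok]
  12: obs=x cand={0,2} pick 0 [0->0 ok]
  13: obs=y cand={1} pick 1 [0->1 ok]
  14: obs=x cand={0,2} pick 2 [1->2 ok]
  15: obs=x cand={0,2} pick 2 [2->2 ok]
  16: obs=y cand={1} pick 1 [2->1 ok]
  17: obs=x cand={0,2} pick 0 [1->0 ok]
  18: obs=y cand={1} pick 1 [0->1 ok]
  19: obs=x cand={0,2} pick 2 [1->2 ok]
  20: obs=y cand={1} pick 1 [2->1 ok]
  21: obs=x cand={0,2} pick 0 [1->0 ok]
  22: obs=x cand={0,2} pick 0 [0->0 ok]
  23: obs=y cand={1} pick 1 [0->1 ok]
  24: obs=x cand={0,2} pick 0 [1->0 ok]
  25: obs=y cand={1} pick 1 [0->1 ok]
  26: obs=x cand={0,2} pick 2 [1->2 ok]
  27: obs=x cand={0,2} pick 2 [2->2 ok]
  28: obs=x cand={0,2} pick 2 [2->2 ok]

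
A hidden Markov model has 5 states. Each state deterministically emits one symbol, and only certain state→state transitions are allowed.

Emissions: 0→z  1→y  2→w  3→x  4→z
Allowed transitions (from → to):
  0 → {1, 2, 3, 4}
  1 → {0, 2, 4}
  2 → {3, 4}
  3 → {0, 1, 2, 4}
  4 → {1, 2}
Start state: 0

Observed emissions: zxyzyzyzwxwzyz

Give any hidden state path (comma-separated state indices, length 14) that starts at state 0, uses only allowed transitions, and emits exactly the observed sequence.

0,3,1,4,1,4,1,4,2,3,2,4,1,0

  0: obs=z cand={0,4} pick 0 [start]
  1: obs=x cand={3} pick 3 [0->3 ok]
  2: obs=y cand={1} pick 1 [3->1 ok]
  3: obs=z cand={0,4} pick 4 [1->4 ok]
  4: obs=y cand={1} pick 1 [4->1 ok]
  5: obs=z cand={0,4} pick 4 [1->4 ok]
  6: obs=y cand={1} pick 1 [4->1 ok]
  7: obs=z cand={0,4} pick 4 [1->4 ok]
  8: obs=w cand={2} pick 2 [4->2 ok]
  9: obs=x cand={3} pick 3 [2->3 ok]
  10: obs=w cand={2} pick 2 [3->2 ok]
  11: obs=z cand={0,4} pick 4 [2->4 ok]
  12: obs=y cand={1} pick 1 [4->1 ok]
  13: obs=z cand={0,4} pick 0 [1->0 ok]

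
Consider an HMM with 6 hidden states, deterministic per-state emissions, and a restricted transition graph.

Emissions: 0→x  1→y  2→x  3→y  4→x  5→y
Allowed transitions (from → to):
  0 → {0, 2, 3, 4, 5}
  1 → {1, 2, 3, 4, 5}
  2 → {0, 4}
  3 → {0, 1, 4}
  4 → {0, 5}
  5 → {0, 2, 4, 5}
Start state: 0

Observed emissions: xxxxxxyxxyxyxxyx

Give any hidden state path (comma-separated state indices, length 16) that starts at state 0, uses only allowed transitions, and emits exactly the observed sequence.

0,4,0,4,0,4,5,2,0,5,0,3,4,0,3,0

  pos 0: x in {0,2,4}, choose 0; start
  pos 1: x in {0,2,4}, choose 4; 0->4 ok
  pos 2: x in {0,2,4}, choose 0; 4->0 ok
  pos 3: x in {0,2,4}, choose 4; 0->4 ok
  pos 4: x in {0,2,4}, choose 0; 4->0 ok
  pos 5: x in {0,2,4}, choose 4; 0->4 ok
  pos 6: y in {1,3,5}, choose 5; 4->5 ok
  pos 7: x in {0,2,4}, choose 2; 5->2 ok
  pos 8: x in {0,2,4}, choose 0; 2->0 ok
  pos 9: y in {1,3,5}, choose 5; 0->5 ok
  pos 10: x in {0,2,4}, choose 0; 5->0 ok
  pos 11: y in {1,3,5}, choose 3; 0->3 ok
  pos 12: x in {0,2,4}, choose 4; 3->4 ok
  pos 13: x in {0,2,4}, choose 0; 4->0 ok
  pos 14: y in {1,3,5}, choose 3; 0->3 ok
  pos 15: x in {0,2,4}, choose 0; 3->0 ok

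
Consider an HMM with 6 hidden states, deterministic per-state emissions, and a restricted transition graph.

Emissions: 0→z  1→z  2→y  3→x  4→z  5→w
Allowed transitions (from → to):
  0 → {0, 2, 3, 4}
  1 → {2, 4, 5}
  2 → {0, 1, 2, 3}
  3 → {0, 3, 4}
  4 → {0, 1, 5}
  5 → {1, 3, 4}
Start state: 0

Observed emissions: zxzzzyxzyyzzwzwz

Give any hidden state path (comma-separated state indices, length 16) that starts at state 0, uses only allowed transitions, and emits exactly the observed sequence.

0,3,0,4,1,2,3,0,2,2,1,4,5,1,5,1

  t0 'z' -> {0,1,4}, take 0 (start)
  t1 'x' -> {3}, take 3 (0->3 ok)
  t2 'z' -> {0,1,4}, take 0 (3->0 ok)
  t3 'z' -> {0,1,4}, take 4 (0->4 ok)
  t4 'z' -> {0,1,4}, take 1 (4->1 ok)
  t5 'y' -> {2}, take 2 (1->2 ok)
  t6 'x' -> {3}, take 3 (2->3 ok)
  t7 'z' -> {0,1,4}, take 0 (3->0 ok)
  t8 'y' -> {2}, take 2 (0->2 ok)
  t9 'y' -> {2}, take 2 (2->2 ok)
  t10 'z' -> {0,1,4}, take 1 (2->1 ok)
  t11 'z' -> {0,1,4}, take 4 (1->4 ok)
  t12 'w' -> {5}, take 5 (4->5 ok)
  t13 'z' -> {0,1,4}, take 1 (5->1 ok)
  t14 'w' -> {5}, take 5 (1->5 ok)
  t15 'z' -> {0,1,4}, take 1 (5->1 ok)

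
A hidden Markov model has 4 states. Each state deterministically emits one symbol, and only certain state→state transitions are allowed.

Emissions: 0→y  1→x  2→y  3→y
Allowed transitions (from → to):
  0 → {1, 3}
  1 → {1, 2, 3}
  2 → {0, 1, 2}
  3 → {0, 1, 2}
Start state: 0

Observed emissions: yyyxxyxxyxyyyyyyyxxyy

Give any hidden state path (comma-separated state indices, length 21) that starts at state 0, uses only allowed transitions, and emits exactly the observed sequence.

  [0] y  {0,2,3}  => 0  start
  [1] y  {0,2,3}  => 3  0->3 ok
  [2] y  {0,2,3}  => 2  3->2 ok
  [3] x  {1}  => 1  2->1 ok
  [4] x  {1}  => 1  1->1 ok
  [5] y  {0,2,3}  => 2  1->2 ok
  [6] x  {1}  => 1  2->1 ok
  [7] x  {1}  => 1  1->1 ok
  [8] y  {0,2,3}  => 2  1->2 ok
  [9] x  {1}  => 1  2->1 ok
  [10] y  {0,2,3}  => 2  1->2 ok
  [11] y  {0,2,3}  => 0  2->0 ok
  [12] y  {0,2,3}  => 3  0->3 ok
  [13] y  {0,2,3}  => 0  3->0 ok
  [14] y  {0,2,3}  => 3  0->3 ok
  [15] y  {0,2,3}  => 0  3->0 ok
  [16] y  {0,2,3}  => 3  0->3 ok
  [17] x  {1}  => 1  3->1 ok
  [18] x  {1}  => 1  1->1 ok
  [19] y  {0,2,3}  => 3  1->3 ok
  [20] y  {0,2,3}  => 2  3->2 ok

0,3,2,1,1,2,1,1,2,1,2,0,3,0,3,0,3,1,1,3,2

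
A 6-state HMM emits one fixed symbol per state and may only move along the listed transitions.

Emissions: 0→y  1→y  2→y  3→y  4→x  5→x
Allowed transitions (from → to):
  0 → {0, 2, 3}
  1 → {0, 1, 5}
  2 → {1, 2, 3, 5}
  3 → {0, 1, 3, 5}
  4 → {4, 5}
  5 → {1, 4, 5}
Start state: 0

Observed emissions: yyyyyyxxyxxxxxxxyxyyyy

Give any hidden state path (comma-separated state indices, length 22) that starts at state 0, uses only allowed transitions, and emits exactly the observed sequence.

  pos 0: y in {0,1,2,3}, choose 0; start
  pos 1: y in {0,1,2,3}, choose 0; 0->0 ok
  pos 2: y in {0,1,2,3}, choose 0; 0->0 ok
  pos 3: y in {0,1,2,3}, choose 0; 0->0 ok
  pos 4: y in {0,1,2,3}, choose 0; 0->0 ok
  pos 5: y in {0,1,2,3}, choose 3; 0->3 ok
  pos 6: x in {4,5}, choose 5; 3->5 ok
  pos 7: x in {4,5}, choose 5; 5->5 ok
  pos 8: y in {0,1,2,3}, choose 1; 5->1 ok
  pos 9: x in {4,5}, choose 5; 1->5 ok
  pos 10: x in {4,5}, choose 5; 5->5 ok
  pos 11: x in {4,5}, choose 5; 5->5 ok
  pos 12: x in {4,5}, choose 4; 5->4 ok
  pos 13: x in {4,5}, choose 4; 4->4 ok
  pos 14: x in {4,5}, choose 4; 4->4 ok
  pos 15: x in {4,5}, choose 5; 4->5 ok
  pos 16: y in {0,1,2,3}, choose 1; 5->1 ok
  pos 17: x in {4,5}, choose 5; 1->5 ok
  pos 18: y in {0,1,2,3}, choose 1; 5->1 ok
  pos 19: y in {0,1,2,3}, choose 0; 1->0 ok
  pos 20: y in {0,1,2,3}, choose 0; 0->0 ok
  pos 21: y in {0,1,2,3}, choose 2; 0->2 ok

0,0,0,0,0,3,5,5,1,5,5,5,4,4,4,5,1,5,1,0,0,2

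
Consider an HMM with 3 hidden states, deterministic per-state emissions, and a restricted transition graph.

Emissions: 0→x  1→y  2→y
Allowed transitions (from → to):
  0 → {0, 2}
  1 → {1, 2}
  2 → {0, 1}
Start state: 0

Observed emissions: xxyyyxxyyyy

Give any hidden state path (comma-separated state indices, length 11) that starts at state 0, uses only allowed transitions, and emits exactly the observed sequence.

  [0] x  {0}  => 0  start
  [1] x  {0}  => 0  0->0 ok
  [2] y  {1,2}  => 2  0->2 ok
  [3] y  {1,2}  => 1  2->1 ok
  [4] y  {1,2}  => 2  1->2 ok
  [5] x  {0}  => 0  2->0 ok
  [6] x  {0}  => 0  0->0 ok
  [7] y  {1,2}  => 2  0->2 ok
  [8] y  {1,2}  => 1  2->1 ok
  [9] y  {1,2}  => 1  1->1 ok
  [10] y  {1,2}  => 2  1->2 ok

0,0,2,1,2,0,0,2,1,1,2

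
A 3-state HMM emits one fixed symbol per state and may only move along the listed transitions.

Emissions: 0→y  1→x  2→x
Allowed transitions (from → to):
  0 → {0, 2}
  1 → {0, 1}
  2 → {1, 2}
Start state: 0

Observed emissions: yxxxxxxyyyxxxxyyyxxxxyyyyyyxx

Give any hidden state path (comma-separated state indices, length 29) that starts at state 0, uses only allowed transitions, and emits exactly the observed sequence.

  t0 'y' -> {0}, take 0 (start)
  t1 'x' -> {1,2}, take 2 (0->2 ok)
  t2 'x' -> {1,2}, take 2 (2->2 ok)
  t3 'x' -> {1,2}, take 2 (2->2 ok)
  t4 'x' -> {1,2}, take 2 (2->2 ok)
  t5 'x' -> {1,2}, take 2 (2->2 ok)
  t6 'x' -> {1,2}, take 1 (2->1 ok)
  t7 'y' -> {0}, take 0 (1->0 ok)
  t8 'y' -> {0}, take 0 (0->0 ok)
  t9 'y' -> {0}, take 0 (0->0 ok)
  t10 'x' -> {1,2}, take 2 (0->2 ok)
  t11 'x' -> {1,2}, take 2 (2->2 ok)
  t12 'x' -> {1,2}, take 2 (2->2 ok)
  t13 'x' -> {1,2}, take 1 (2->1 ok)
  t14 'y' -> {0}, take 0 (1->0 ok)
  t15 'y' -> {0}, take 0 (0->0 ok)
  t16 'y' -> {0}, take 0 (0->0 ok)
  t17 'x' -> {1,2}, take 2 (0->2 ok)
  t18 'x' -> {1,2}, take 2 (2->2 ok)
  t19 'x' -> {1,2}, take 2 (2->2 ok)
  t20 'x' -> {1,2}, take 1 (2->1 ok)
  t21 'y' -> {0}, take 0 (1->0 ok)
  t22 'y' -> {0}, take 0 (0->0 ok)
  t23 'y' -> {0}, take 0 (0->0 ok)
  t24 'y' -> {0}, take 0 (0->0 ok)
  t25 'y' -> {0}, take 0 (0->0 ok)
  t26 'y' -> {0}, take 0 (0->0 ok)
  t27 'x' -> {1,2}, take 2 (0->2 ok)
  t28 'x' -> {1,2}, take 1 (2->1 ok)

0,2,2,2,2,2,1,0,0,0,2,2,2,1,0,0,0,2,2,2,1,0,0,0,0,0,0,2,1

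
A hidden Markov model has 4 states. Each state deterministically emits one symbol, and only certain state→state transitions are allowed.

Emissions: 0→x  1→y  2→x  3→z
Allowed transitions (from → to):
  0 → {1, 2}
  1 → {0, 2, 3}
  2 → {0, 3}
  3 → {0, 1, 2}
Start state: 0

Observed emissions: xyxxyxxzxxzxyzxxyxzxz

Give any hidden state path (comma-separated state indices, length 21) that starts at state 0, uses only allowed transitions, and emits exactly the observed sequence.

0,1,2,0,1,0,2,3,0,2,3,0,1,3,2,0,1,2,3,2,3

  [0] x  {0,2}  => 0  start
  [1] y  {1}  => 1  0->1 ok
  [2] x  {0,2}  => 2  1->2 ok
  [3] x  {0,2}  => 0  2->0 ok
  [4] y  {1}  => 1  0->1 ok
  [5] x  {0,2}  => 0  1->0 ok
  [6] x  {0,2}  => 2  0->2 ok
  [7] z  {3}  => 3  2->3 ok
  [8] x  {0,2}  => 0  3->0 ok
  [9] x  {0,2}  => 2  0->2 ok
  [10] z  {3}  => 3  2->3 ok
  [11] x  {0,2}  => 0  3->0 ok
  [12] y  {1}  => 1  0->1 ok
  [13] z  {3}  => 3  1->3 ok
  [14] x  {0,2}  => 2  3->2 ok
  [15] x  {0,2}  => 0  2->0 ok
  [16] y  {1}  => 1  0->1 ok
  [17] x  {0,2}  => 2  1->2 ok
  [18] z  {3}  => 3  2->3 ok
  [19] x  {0,2}  => 2  3->2 ok
  [20] z  {3}  => 3  2->3 ok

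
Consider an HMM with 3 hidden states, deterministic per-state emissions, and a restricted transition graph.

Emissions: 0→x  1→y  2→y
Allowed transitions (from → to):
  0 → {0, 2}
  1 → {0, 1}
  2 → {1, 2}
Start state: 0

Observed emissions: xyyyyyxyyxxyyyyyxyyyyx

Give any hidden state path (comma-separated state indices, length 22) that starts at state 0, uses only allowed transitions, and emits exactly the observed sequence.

  t0 'x' -> {0}, take 0 (start)
  t1 'y' -> {1,2}, take 2 (0->2 ok)
  t2 'y' -> {1,2}, take 1 (2->1 ok)
  t3 'y' -> {1,2}, take 1 (1->1 ok)
  t4 'y' -> {1,2}, take 1 (1->1 ok)
  t5 'y' -> {1,2}, take 1 (1->1 ok)
  t6 'x' -> {0}, take 0 (1->0 ok)
  t7 'y' -> {1,2}, take 2 (0->2 ok)
  t8 'y' -> {1,2}, take 1 (2->1 ok)
  t9 'x' -> {0}, take 0 (1->0 ok)
  t10 'x' -> {0}, take 0 (0->0 ok)
  t11 'y' -> {1,2}, take 2 (0->2 ok)
  t12 'y' -> {1,2}, take 2 (2->2 ok)
  t13 'y' -> {1,2}, take 2 (2->2 ok)
  t14 'y' -> {1,2}, take 1 (2->1 ok)
  t15 'y' -> {1,2}, take 1 (1->1 ok)
  t16 'x' -> {0}, take 0 (1->0 ok)
  t17 'y' -> {1,2}, take 2 (0->2 ok)
  t18 'y' -> {1,2}, take 2 (2->2 ok)
  t19 'y' -> {1,2}, take 1 (2->1 ok)
  t20 'y' -> {1,2}, take 1 (1->1 ok)
  t21 'x' -> {0}, take 0 (1->0 ok)

0,2,1,1,1,1,0,2,1,0,0,2,2,2,1,1,0,2,2,1,1,0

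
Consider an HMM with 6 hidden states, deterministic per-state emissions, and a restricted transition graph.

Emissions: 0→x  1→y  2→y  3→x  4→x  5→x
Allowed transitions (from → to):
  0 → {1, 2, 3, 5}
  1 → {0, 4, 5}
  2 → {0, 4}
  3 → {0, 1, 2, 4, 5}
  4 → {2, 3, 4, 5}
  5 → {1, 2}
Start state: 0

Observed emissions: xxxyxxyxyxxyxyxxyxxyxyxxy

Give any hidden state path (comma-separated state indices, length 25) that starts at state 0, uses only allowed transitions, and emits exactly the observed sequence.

0,3,4,2,0,5,1,5,2,4,5,2,0,2,4,3,1,4,3,1,4,2,4,3,2

  0: obs=x cand={0,3,4,5} pick 0 [start]
  1: obs=x cand={0,3,4,5} pick 3 [0->3 ok]
  2: obs=x cand={0,3,4,5} pick 4 [3->4 ok]
  3: obs=y cand={1,2} pick 2 [4->2 ok]
  4: obs=x cand={0,3,4,5} pick 0 [2->0 ok]
  5: obs=x cand={0,3,4,5} pick 5 [0->5 ok]
  6: obs=y cand={1,2} pick 1 [5->1 ok]
  7: obs=x cand={0,3,4,5} pick 5 [1->5 ok]
  8: obs=y cand={1,2} pick 2 [5->2 ok]
  9: obs=x cand={0,3,4,5} pick 4 [2->4 ok]
  10: obs=x cand={0,3,4,5} pick 5 [4->5 ok]
  11: obs=y cand={1,2} pick 2 [5->2 ok]
  12: obs=x cand={0,3,4,5} pick 0 [2->0 ok]
  13: obs=y cand={1,2} pick 2 [0->2 ok]
  14: obs=x cand={0,3,4,5} pick 4 [2->4 ok]
  15: obs=x cand={0,3,4,5} pick 3 [4->3 ok]
  16: obs=y cand={1,2} pick 1 [3->1 ok]
  17: obs=x cand={0,3,4,5} pick 4 [1->4 ok]
  18: obs=x cand={0,3,4,5} pick 3 [4->3 ok]
  19: obs=y cand={1,2} pick 1 [3->1 ok]
  20: obs=x cand={0,3,4,5} pick 4 [1->4 ok]
  21: obs=y cand={1,2} pick 2 [4->2 ok]
  22: obs=x cand={0,3,4,5} pick 4 [2->4 ok]
  23: obs=x cand={0,3,4,5} pick 3 [4->3 ok]
  24: obs=y cand={1,2} pick 2 [3->2 ok]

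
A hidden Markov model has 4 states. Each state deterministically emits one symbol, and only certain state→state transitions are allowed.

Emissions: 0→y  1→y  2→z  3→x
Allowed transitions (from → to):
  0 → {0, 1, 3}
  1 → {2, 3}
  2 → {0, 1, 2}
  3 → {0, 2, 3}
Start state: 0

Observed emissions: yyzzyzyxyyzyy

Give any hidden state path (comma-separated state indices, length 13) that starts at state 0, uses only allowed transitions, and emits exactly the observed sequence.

0,1,2,2,1,2,1,3,0,1,2,0,1

  pos 0: y in {0,1}, choose 0; start
  pos 1: y in {0,1}, choose 1; 0->1 ok
  pos 2: z in {2}, choose 2; 1->2 ok
  pos 3: z in {2}, choose 2; 2->2 ok
  pos 4: y in {0,1}, choose 1; 2->1 ok
  pos 5: z in {2}, choose 2; 1->2 ok
  pos 6: y in {0,1}, choose 1; 2->1 ok
  pos 7: x in {3}, choose 3; 1->3 ok
  pos 8: y in {0,1}, choose 0; 3->0 ok
  pos 9: y in {0,1}, choose 1; 0->1 ok
  pos 10: z in {2}, choose 2; 1->2 ok
  pos 11: y in {0,1}, choose 0; 2->0 ok
  pos 12: y in {0,1}, choose 1; 0->1 ok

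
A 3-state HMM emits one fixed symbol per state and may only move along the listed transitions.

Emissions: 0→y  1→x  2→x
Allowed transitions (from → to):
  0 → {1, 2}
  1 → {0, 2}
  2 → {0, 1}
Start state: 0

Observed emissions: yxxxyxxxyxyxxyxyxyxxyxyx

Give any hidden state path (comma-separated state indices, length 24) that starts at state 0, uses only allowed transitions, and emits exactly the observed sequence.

0,2,1,2,0,1,2,1,0,1,0,2,1,0,1,0,2,0,1,2,0,2,0,2

  0: obs=y cand={0} pick 0 [start]
  1: obs=x cand={1,2} pick 2 [0->2 ok]
  2: obs=x cand={1,2} pick 1 [2->1 ok]
  3: obs=x cand={1,2} pick 2 [1->2 ok]
  4: obs=y cand={0} pick 0 [2->0 ok]
  5: obs=x cand={1,2} pick 1 [0->1 ok]
  6: obs=x cand={1,2} pick 2 [1->2 ok]
  7: obs=x cand={1,2} pick 1 [2->1 ok]
  8: obs=y cand={0} pick 0 [1->0 ok]
  9: obs=x cand={1,2} pick 1 [0->1 ok]
  10: obs=y cand={0} pick 0 [1->0 ok]
  11: obs=x cand={1,2} pick 2 [0->2 ok]
  12: obs=x cand={1,2} pick 1 [2->1 ok]
  13: obs=y cand={0} pick 0 [1->0 ok]
  14: obs=x cand={1,2} pick 1 [0->1 ok]
  15: obs=y cand={0} pick 0 [1->0 ok]
  16: obs=x cand={1,2} pick 2 [0->2 ok]
  17: obs=y cand={0} pick 0 [2->0 ok]
  18: obs=x cand={1,2} pick 1 [0->1 ok]
  19: obs=x cand={1,2} pick 2 [1->2 ok]
  20: obs=y cand={0} pick 0 [2->0 ok]
  21: obs=x cand={1,2} pick 2 [0->2 ok]
  22: obs=y cand={0} pick 0 [2->0 ok]
  23: obs=x cand={1,2} pick 2 [0->2 ok]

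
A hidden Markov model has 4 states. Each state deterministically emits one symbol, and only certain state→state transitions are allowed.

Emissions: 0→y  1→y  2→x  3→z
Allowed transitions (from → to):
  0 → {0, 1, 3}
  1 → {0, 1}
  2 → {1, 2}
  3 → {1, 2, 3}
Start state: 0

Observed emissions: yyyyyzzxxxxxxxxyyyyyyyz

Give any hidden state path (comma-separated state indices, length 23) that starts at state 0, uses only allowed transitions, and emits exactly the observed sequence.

  0: obs=y cand={0,1} pick 0 [start]
  1: obs=y cand={0,1} pick 1 [0->1 ok]
  2: obs=y cand={0,1} pick 0 [1->0 ok]
  3: obs=y cand={0,1} pick 1 [0->1 ok]
  4: obs=y cand={0,1} pick 0 [1->0 ok]
  5: obs=z cand={3} pick 3 [0->3 ok]
  6: obs=z cand={3} pick 3 [3->3 ok]
  7: obs=x cand={2} pick 2 [3->2 ok]
  8: obs=x cand={2} pick 2 [2->2 ok]
  9: obs=x cand={2} pick 2 [2->2 ok]
  10: obs=x cand={2} pick 2 [2->2 ok]
  11: obs=x cand={2} pick 2 [2->2 ok]
  12: obs=x cand={2} pick 2 [2->2 ok]
  13: obs=x cand={2} pick 2 [2->2 ok]
  14: obs=x cand={2} pick 2 [2->2 ok]
  15: obs=y cand={0,1} pick 1 [2->1 ok]
  16: obs=y cand={0,1} pick 0 [1->0 ok]
  17: obs=y cand={0,1} pick 1 [0->1 ok]
  18: obs=y cand={0,1} pick 1 [1->1 ok]
  19: obs=y cand={0,1} pick 1 [1->1 ok]
  20: obs=y cand={0,1} pick 1 [1->1 ok]
  21: obs=y cand={0,1} pick 0 [1->0 ok]
  22: obs=z cand={3} pick 3 [0->3 ok]

0,1,0,1,0,3,3,2,2,2,2,2,2,2,2,1,0,1,1,1,1,0,3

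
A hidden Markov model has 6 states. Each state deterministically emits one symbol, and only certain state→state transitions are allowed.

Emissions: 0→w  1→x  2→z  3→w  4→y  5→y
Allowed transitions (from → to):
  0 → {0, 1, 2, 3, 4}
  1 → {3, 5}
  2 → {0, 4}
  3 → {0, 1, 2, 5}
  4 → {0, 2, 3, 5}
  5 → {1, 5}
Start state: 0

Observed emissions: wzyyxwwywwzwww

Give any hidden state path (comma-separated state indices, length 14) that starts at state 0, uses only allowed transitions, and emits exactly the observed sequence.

0,2,4,5,1,3,0,4,0,3,2,0,0,3

  t0 'w' -> {0,3}, take 0 (start)
  t1 'z' -> {2}, take 2 (0->2 ok)
  t2 'y' -> {4,5}, take 4 (2->4 ok)
  t3 'y' -> {4,5}, take 5 (4->5 ok)
  t4 'x' -> {1}, take 1 (5->1 ok)
  t5 'w' -> {0,3}, take 3 (1->3 ok)
  t6 'w' -> {0,3}, take 0 (3->0 ok)
  t7 'y' -> {4,5}, take 4 (0->4 ok)
  t8 'w' -> {0,3}, take 0 (4->0 ok)
  t9 'w' -> {0,3}, take 3 (0->3 ok)
  t10 'z' -> {2}, take 2 (3->2 ok)
  t11 'w' -> {0,3}, take 0 (2->0 ok)
  t12 'w' -> {0,3}, take 0 (0->0 ok)
  t13 'w' -> {0,3}, take 3 (0->3 ok)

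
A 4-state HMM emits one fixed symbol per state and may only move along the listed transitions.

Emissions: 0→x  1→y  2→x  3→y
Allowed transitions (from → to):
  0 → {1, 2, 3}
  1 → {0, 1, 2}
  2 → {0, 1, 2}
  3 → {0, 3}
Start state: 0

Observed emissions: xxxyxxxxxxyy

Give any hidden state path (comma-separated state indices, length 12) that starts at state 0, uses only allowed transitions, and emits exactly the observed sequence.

0,2,0,1,2,2,0,2,0,2,1,1

  0: obs=x cand={0,2} pick 0 [start]
  1: obs=x cand={0,2} pick 2 [0->2 ok]
  2: obs=x cand={0,2} pick 0 [2->0 ok]
  3: obs=y cand={1,3} pick 1 [0->1 ok]
  4: obs=x cand={0,2} pick 2 [1->2 ok]
  5: obs=x cand={0,2} pick 2 [2->2 ok]
  6: obs=x cand={0,2} pick 0 [2->0 ok]
  7: obs=x cand={0,2} pick 2 [0->2 ok]
  8: obs=x cand={0,2} pick 0 [2->0 ok]
  9: obs=x cand={0,2} pick 2 [0->2 ok]
  10: obs=y cand={1,3} pick 1 [2->1 ok]
  11: obs=y cand={1,3} pick 1 [1->1 ok]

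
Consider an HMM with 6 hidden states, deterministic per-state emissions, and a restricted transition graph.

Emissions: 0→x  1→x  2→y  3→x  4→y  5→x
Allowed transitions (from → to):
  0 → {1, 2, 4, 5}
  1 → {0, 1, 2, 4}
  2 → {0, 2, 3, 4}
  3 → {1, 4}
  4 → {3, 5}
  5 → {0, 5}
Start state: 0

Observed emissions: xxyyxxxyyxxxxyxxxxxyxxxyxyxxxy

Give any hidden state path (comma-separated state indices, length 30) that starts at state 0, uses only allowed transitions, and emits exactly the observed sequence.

  t0 'x' -> {0,1,3,5}, take 0 (start)
  t1 'x' -> {0,1,3,5}, take 1 (0->1 ok)
  t2 'y' -> {2,4}, take 2 (1->2 ok)
  t3 'y' -> {2,4}, take 4 (2->4 ok)
  t4 'x' -> {0,1,3,5}, take 3 (4->3 ok)
  t5 'x' -> {0,1,3,5}, take 1 (3->1 ok)
  t6 'x' -> {0,1,3,5}, take 1 (1->1 ok)
  t7 'y' -> {2,4}, take 2 (1->2 ok)
  t8 'y' -> {2,4}, take 4 (2->4 ok)
  t9 'x' -> {0,1,3,5}, take 5 (4->5 ok)
  t10 'x' -> {0,1,3,5}, take 5 (5->5 ok)
  t11 'x' -> {0,1,3,5}, take 5 (5->5 ok)
  t12 'x' -> {0,1,3,5}, take 0 (5->0 ok)
  t13 'y' -> {2,4}, take 4 (0->4 ok)
  t14 'x' -> {0,1,3,5}, take 5 (4->5 ok)
  t15 'x' -> {0,1,3,5}, take 5 (5->5 ok)
  t16 'x' -> {0,1,3,5}, take 5 (5->5 ok)
  t17 'x' -> {0,1,3,5}, take 5 (5->5 ok)
  t18 'x' -> {0,1,3,5}, take 0 (5->0 ok)
  t19 'y' -> {2,4}, take 4 (0->4 ok)
  t20 'x' -> {0,1,3,5}, take 3 (4->3 ok)
  t21 'x' -> {0,1,3,5}, take 1 (3->1 ok)
  t22 'x' -> {0,1,3,5}, take 0 (1->0 ok)
  t23 'y' -> {2,4}, take 2 (0->2 ok)
  t24 'x' -> {0,1,3,5}, take 3 (2->3 ok)
  t25 'y' -> {2,4}, take 4 (3->4 ok)
  t26 'x' -> {0,1,3,5}, take 5 (4->5 ok)
  t27 'x' -> {0,1,3,5}, take 5 (5->5 ok)
  t28 'x' -> {0,1,3,5}, take 0 (5->0 ok)
  t29 'y' -> {2,4}, take 4 (0->4 ok)

0,1,2,4,3,1,1,2,4,5,5,5,0,4,5,5,5,5,0,4,3,1,0,2,3,4,5,5,0,4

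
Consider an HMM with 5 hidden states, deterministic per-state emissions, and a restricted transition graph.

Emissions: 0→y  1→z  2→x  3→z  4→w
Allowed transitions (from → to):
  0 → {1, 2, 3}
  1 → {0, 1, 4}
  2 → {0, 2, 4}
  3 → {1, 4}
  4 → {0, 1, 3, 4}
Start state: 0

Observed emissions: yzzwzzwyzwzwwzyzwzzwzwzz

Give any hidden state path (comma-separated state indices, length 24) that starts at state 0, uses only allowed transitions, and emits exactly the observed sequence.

  [0] y  {0}  => 0  start
  [1] z  {1,3}  => 1  0->1 ok
  [2] z  {1,3}  => 1  1->1 ok
  [3] w  {4}  => 4  1->4 ok
  [4] z  {1,3}  => 1  4->1 ok
  [5] z  {1,3}  => 1  1->1 ok
  [6] w  {4}  => 4  1->4 ok
  [7] y  {0}  => 0  4->0 ok
  [8] z  {1,3}  => 3  0->3 ok
  [9] w  {4}  => 4  3->4 ok
  [10] z  {1,3}  => 1  4->1 ok
  [11] w  {4}  => 4  1->4 ok
  [12] w  {4}  => 4  4->4 ok
  [13] z  {1,3}  => 1  4->1 ok
  [14] y  {0}  => 0  1->0 ok
  [15] z  {1,3}  => 3  0->3 ok
  [16] w  {4}  => 4  3->4 ok
  [17] z  {1,3}  => 3  4->3 ok
  [18] z  {1,3}  => 1  3->1 ok
  [19] w  {4}  => 4  1->4 ok
  [20] z  {1,3}  => 3  4->3 ok
  [21] w  {4}  => 4  3->4 ok
  [22] z  {1,3}  => 3  4->3 ok
  [23] z  {1,3}  => 1  3->1 ok

0,1,1,4,1,1,4,0,3,4,1,4,4,1,0,3,4,3,1,4,3,4,3,1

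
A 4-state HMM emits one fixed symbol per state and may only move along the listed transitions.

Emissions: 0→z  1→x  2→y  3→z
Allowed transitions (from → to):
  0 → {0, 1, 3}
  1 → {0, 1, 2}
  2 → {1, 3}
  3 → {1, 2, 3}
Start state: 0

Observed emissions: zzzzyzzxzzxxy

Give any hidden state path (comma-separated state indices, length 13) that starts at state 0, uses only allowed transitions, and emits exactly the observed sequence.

  0: obs=z cand={0,3} pick 0 [start]
  1: obs=z cand={0,3} pick 0 [0->0 ok]
  2: obs=z cand={0,3} pick 0 [0->0 ok]
  3: obs=z cand={0,3} pick 3 [0->3 ok]
  4: obs=y cand={2} pick 2 [3->2 ok]
  5: obs=z cand={0,3} pick 3 [2->3 ok]
  6: obs=z cand={0,3} pick 3 [3->3 ok]
  7: obs=x cand={1} pick 1 [3->1 ok]
  8: obs=z cand={0,3} pick 0 [1->0 ok]
  9: obs=z cand={0,3} pick 0 [0->0 ok]
  10: obs=x cand={1} pick 1 [0->1 ok]
  11: obs=x cand={1} pick 1 [1->1 ok]
  12: obs=y cand={2} pick 2 [1->2 ok]

0,0,0,3,2,3,3,1,0,0,1,1,2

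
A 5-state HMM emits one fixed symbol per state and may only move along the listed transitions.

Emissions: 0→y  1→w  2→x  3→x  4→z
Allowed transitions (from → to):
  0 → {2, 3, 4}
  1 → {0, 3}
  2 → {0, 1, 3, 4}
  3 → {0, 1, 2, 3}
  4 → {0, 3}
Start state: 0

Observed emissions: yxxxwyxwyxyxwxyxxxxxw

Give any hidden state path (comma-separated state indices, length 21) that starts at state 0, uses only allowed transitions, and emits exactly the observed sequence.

  t0 'y' -> {0}, take 0 (start)
  t1 'x' -> {2,3}, take 2 (0->2 ok)
  t2 'x' -> {2,3}, take 3 (2->3 ok)
  t3 'x' -> {2,3}, take 2 (3->2 ok)
  t4 'w' -> {1}, take 1 (2->1 ok)
  t5 'y' -> {0}, take 0 (1->0 ok)
  t6 'x' -> {2,3}, take 3 (0->3 ok)
  t7 'w' -> {1}, take 1 (3->1 ok)
  t8 'y' -> {0}, take 0 (1->0 ok)
  t9 'x' -> {2,3}, take 3 (0->3 ok)
  t10 'y' -> {0}, take 0 (3->0 ok)
  t11 'x' -> {2,3}, take 3 (0->3 ok)
  t12 'w' -> {1}, take 1 (3->1 ok)
  t13 'x' -> {2,3}, take 3 (1->3 ok)
  t14 'y' -> {0}, take 0 (3->0 ok)
  t15 'x' -> {2,3}, take 3 (0->3 ok)
  t16 'x' -> {2,3}, take 2 (3->2 ok)
  t17 'x' -> {2,3}, take 3 (2->3 ok)
  t18 'x' -> {2,3}, take 3 (3->3 ok)
  t19 'x' -> {2,3}, take 2 (3->2 ok)
  t20 'w' -> {1}, take 1 (2->1 ok)

0,2,3,2,1,0,3,1,0,3,0,3,1,3,0,3,2,3,3,2,1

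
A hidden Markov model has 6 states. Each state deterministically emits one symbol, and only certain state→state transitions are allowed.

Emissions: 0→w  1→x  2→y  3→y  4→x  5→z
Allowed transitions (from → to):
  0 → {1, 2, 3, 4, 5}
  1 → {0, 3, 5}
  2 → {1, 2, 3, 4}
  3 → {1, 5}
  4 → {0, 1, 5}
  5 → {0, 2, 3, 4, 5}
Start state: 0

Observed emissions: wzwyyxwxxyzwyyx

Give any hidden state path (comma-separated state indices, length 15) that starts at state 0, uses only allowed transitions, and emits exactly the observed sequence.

0,5,0,2,3,1,0,4,1,3,5,0,2,2,4

  [0] w  {0}  => 0  start
  [1] z  {5}  => 5  0->5 ok
  [2] w  {0}  => 0  5->0 ok
  [3] y  {2,3}  => 2  0->2 ok
  [4] y  {2,3}  => 3  2->3 ok
  [5] x  {1,4}  => 1  3->1 ok
  [6] w  {0}  => 0  1->0 ok
  [7] x  {1,4}  => 4  0->4 ok
  [8] x  {1,4}  => 1  4->1 ok
  [9] y  {2,3}  => 3  1->3 ok
  [10] z  {5}  => 5  3->5 ok
  [11] w  {0}  => 0  5->0 ok
  [12] y  {2,3}  => 2  0->2 ok
  [13] y  {2,3}  => 2  2->2 ok
  [14] x  {1,4}  => 4  2->4 ok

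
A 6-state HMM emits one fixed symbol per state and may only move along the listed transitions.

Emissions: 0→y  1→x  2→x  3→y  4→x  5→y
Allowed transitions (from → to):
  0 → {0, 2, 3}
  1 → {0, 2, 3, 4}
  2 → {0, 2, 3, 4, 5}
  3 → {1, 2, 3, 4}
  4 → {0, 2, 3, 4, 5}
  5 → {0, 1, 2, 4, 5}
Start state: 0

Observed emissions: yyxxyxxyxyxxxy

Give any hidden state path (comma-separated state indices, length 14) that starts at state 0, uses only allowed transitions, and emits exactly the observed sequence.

  pos 0: y in {0,3,5}, choose 0; start
  pos 1: y in {0,3,5}, choose 0; 0->0 ok
  pos 2: x in {1,2,4}, choose 2; 0->2 ok
  pos 3: x in {1,2,4}, choose 4; 2->4 ok
  pos 4: y in {0,3,5}, choose 5; 4->5 ok
  pos 5: x in {1,2,4}, choose 2; 5->2 ok
  pos 6: x in {1,2,4}, choose 4; 2->4 ok
  pos 7: y in {0,3,5}, choose 0; 4->0 ok
  pos 8: x in {1,2,4}, choose 2; 0->2 ok
  pos 9: y in {0,3,5}, choose 5; 2->5 ok
  pos 10: x in {1,2,4}, choose 1; 5->1 ok
  pos 11: x in {1,2,4}, choose 4; 1->4 ok
  pos 12: x in {1,2,4}, choose 2; 4->2 ok
  pos 13: y in {0,3,5}, choose 5; 2->5 ok

0,0,2,4,5,2,4,0,2,5,1,4,2,5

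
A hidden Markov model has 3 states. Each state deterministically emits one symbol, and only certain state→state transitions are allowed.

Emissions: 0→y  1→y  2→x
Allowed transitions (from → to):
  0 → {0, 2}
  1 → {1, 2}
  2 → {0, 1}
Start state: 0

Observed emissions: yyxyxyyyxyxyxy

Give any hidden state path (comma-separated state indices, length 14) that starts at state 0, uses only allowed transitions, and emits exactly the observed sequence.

0,0,2,0,2,1,1,1,2,0,2,1,2,1

  [0] y  {0,1}  => 0  start
  [1] y  {0,1}  => 0  0->0 ok
  [2] x  {2}  => 2  0->2 ok
  [3] y  {0,1}  => 0  2->0 ok
  [4] x  {2}  => 2  0->2 ok
  [5] y  {0,1}  => 1  2->1 ok
  [6] y  {0,1}  => 1  1->1 ok
  [7] y  {0,1}  => 1  1->1 ok
  [8] x  {2}  => 2  1->2 ok
  [9] y  {0,1}  => 0  2->0 ok
  [10] x  {2}  => 2  0->2 ok
  [11] y  {0,1}  => 1  2->1 ok
  [12] x  {2}  => 2  1->2 ok
  [13] y  {0,1}  => 1  2->1 ok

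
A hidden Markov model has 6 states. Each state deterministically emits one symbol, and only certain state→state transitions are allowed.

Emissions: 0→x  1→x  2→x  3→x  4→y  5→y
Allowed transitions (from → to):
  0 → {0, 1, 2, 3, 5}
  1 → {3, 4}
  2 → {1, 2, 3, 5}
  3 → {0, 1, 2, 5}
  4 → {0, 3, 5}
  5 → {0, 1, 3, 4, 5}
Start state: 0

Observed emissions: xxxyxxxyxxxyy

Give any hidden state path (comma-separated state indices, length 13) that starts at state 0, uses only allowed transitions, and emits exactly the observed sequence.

0,2,3,5,3,0,1,4,0,3,2,5,5

  0: obs=x cand={0,1,2,3} pick 0 [start]
  1: obs=x cand={0,1,2,3} pick 2 [0->2 ok]
  2: obs=x cand={0,1,2,3} pick 3 [2->3 ok]
  3: obs=y cand={4,5} pick 5 [3->5 ok]
  4: obs=x cand={0,1,2,3} pick 3 [5->3 ok]
  5: obs=x cand={0,1,2,3} pick 0 [3->0 ok]
  6: obs=x cand={0,1,2,3} pick 1 [0->1 ok]
  7: obs=y cand={4,5} pick 4 [1->4 ok]
  8: obs=x cand={0,1,2,3} pick 0 [4->0 ok]
  9: obs=x cand={0,1,2,3} pick 3 [0->3 ok]
  10: obs=x cand={0,1,2,3} pick 2 [3->2 ok]
  11: obs=y cand={4,5} pick 5 [2->5 ok]
  12: obs=y cand={4,5} pick 5 [5->5 ok]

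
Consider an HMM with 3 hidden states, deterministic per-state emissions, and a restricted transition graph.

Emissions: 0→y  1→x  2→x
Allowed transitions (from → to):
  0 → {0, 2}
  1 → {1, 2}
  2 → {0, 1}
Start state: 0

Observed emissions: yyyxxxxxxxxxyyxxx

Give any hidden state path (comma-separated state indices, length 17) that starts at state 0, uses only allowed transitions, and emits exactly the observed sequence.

0,0,0,2,1,2,1,2,1,2,1,2,0,0,2,1,2

  0: obs=y cand={0} pick 0 [start]
  1: obs=y cand={0} pick 0 [0->0 ok]
  2: obs=y cand={0} pick 0 [0->0 ok]
  3: obs=x cand={1,2} pick 2 [0->2 ok]
  4: obs=x cand={1,2} pick 1 [2->1 ok]
  5: obs=x cand={1,2} pick 2 [1->2 ok]
  6: obs=x cand={1,2} pick 1 [2->1 ok]
  7: obs=x cand={1,2} pick 2 [1->2 ok]
  8: obs=x cand={1,2} pick 1 [2->1 ok]
  9: obs=x cand={1,2} pick 2 [1->2 ok]
  10: obs=x cand={1,2} pick 1 [2->1 ok]
  11: obs=x cand={1,2} pick 2 [1->2 ok]
  12: obs=y cand={0} pick 0 [2->0 ok]
  13: obs=y cand={0} pick 0 [0->0 ok]
  14: obs=x cand={1,2} pick 2 [0->2 ok]
  15: obs=x cand={1,2} pick 1 [2->1 ok]
  16: obs=x cand={1,2} pick 2 [1->2 ok]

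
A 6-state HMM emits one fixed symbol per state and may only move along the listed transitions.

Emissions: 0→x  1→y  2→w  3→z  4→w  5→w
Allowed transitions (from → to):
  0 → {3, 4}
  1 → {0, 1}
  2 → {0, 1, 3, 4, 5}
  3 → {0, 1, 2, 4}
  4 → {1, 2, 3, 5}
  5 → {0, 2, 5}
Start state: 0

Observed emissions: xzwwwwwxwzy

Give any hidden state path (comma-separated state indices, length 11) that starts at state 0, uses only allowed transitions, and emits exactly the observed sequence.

  t0 'x' -> {0}, take 0 (start)
  t1 'z' -> {3}, take 3 (0->3 ok)
  t2 'w' -> {2,4,5}, take 2 (3->2 ok)
  t3 'w' -> {2,4,5}, take 5 (2->5 ok)
  t4 'w' -> {2,4,5}, take 5 (5->5 ok)
  t5 'w' -> {2,4,5}, take 5 (5->5 ok)
  t6 'w' -> {2,4,5}, take 2 (5->2 ok)
  t7 'x' -> {0}, take 0 (2->0 ok)
  t8 'w' -> {2,4,5}, take 4 (0->4 ok)
  t9 'z' -> {3}, take 3 (4->3 ok)
  t10 'y' -> {1}, take 1 (3->1 ok)

0,3,2,5,5,5,2,0,4,3,1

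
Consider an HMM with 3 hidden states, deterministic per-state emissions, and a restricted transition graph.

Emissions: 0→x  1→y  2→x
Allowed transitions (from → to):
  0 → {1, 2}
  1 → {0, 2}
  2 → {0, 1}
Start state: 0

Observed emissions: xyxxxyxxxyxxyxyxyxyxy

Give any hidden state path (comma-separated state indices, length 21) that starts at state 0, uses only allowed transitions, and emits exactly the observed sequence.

  t0 'x' -> {0,2}, take 0 (start)
  t1 'y' -> {1}, take 1 (0->1 ok)
  t2 'x' -> {0,2}, take 0 (1->0 ok)
  t3 'x' -> {0,2}, take 2 (0->2 ok)
  t4 'x' -> {0,2}, take 0 (2->0 ok)
  t5 'y' -> {1}, take 1 (0->1 ok)
  t6 'x' -> {0,2}, take 0 (1->0 ok)
  t7 'x' -> {0,2}, take 2 (0->2 ok)
  t8 'x' -> {0,2}, take 0 (2->0 ok)
  t9 'y' -> {1}, take 1 (0->1 ok)
  t10 'x' -> {0,2}, take 0 (1->0 ok)
  t11 'x' -> {0,2}, take 2 (0->2 ok)
  t12 'y' -> {1}, take 1 (2->1 ok)
  t13 'x' -> {0,2}, take 0 (1->0 ok)
  t14 'y' -> {1}, take 1 (0->1 ok)
  t15 'x' -> {0,2}, take 2 (1->2 ok)
  t16 'y' -> {1}, take 1 (2->1 ok)
  t17 'x' -> {0,2}, take 2 (1->2 ok)
  t18 'y' -> {1}, take 1 (2->1 ok)
  t19 'x' -> {0,2}, take 0 (1->0 ok)
  t20 'y' -> {1}, take 1 (0->1 ok)

0,1,0,2,0,1,0,2,0,1,0,2,1,0,1,2,1,2,1,0,1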